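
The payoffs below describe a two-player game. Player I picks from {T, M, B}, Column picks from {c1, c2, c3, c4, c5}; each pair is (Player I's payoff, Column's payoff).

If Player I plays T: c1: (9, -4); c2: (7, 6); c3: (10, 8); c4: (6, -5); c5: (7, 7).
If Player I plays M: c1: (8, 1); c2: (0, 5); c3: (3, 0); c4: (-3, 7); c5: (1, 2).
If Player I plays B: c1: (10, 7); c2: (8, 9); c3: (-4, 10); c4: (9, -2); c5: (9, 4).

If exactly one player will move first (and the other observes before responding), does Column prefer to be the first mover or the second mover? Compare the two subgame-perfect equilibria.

first

If Player I leads: Column's best replies are T→c3, M→c4, B→c3; Player I's induced payoffs 10, -3, -4; outcome (T, c3), payoffs (10, 8).
If Column leads: Player I's best replies are c1→B, c2→B, c3→T, c4→B, c5→B; Column's induced payoffs 7, 9, 8, -2, 4; outcome (B, c2), payoffs (8, 9).
Column gets 9 moving first and 8 moving second, so Column prefers to move first.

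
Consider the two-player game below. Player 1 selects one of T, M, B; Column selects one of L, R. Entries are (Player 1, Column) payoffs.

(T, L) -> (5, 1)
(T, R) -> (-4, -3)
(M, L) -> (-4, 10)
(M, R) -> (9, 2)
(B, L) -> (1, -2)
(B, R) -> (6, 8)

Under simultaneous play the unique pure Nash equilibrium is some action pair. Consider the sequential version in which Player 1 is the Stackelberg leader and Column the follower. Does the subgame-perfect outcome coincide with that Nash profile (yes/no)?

no

Solve by backward induction (Player 1 leads).
- T → Column plays L (best of 1, -3); Player 1 gets 5.
- M → Column plays L (best of 10, 2); Player 1 gets -4.
- B → Column plays R (best of -2, 8); Player 1 gets 6.
Maximizing over 5, -4, 6, Player 1 chooses B. Subgame-perfect outcome: (B, R) with payoffs (6, 8).
Now find the simultaneous Nash equilibrium.
Player 1's best replies: L→T; R→M.
Column's best replies: T→L; M→L; B→R.
Only (T, L) has each player best-responding; Nash payoffs (5, 1).
Sequential outcome (B, R) differs from the Nash profile (T, L).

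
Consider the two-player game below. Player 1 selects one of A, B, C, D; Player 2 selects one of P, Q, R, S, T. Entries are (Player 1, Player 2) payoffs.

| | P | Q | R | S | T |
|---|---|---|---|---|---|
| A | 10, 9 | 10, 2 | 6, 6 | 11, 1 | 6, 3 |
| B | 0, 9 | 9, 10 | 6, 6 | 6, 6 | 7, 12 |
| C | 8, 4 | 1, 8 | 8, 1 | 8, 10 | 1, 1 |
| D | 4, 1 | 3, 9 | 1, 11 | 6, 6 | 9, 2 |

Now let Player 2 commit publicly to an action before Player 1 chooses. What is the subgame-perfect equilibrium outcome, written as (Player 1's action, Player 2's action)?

Player 1 best-responds to each possible Player 2 move:
- P → Player 1 plays A (best of 10, 0, 8, 4); Player 2 gets 9.
- Q → Player 1 plays A (best of 10, 9, 1, 3); Player 2 gets 2.
- R → Player 1 plays C (best of 6, 6, 8, 1); Player 2 gets 1.
- S → Player 1 plays A (best of 11, 6, 8, 6); Player 2 gets 1.
- T → Player 1 plays D (best of 6, 7, 1, 9); Player 2 gets 2.
Player 2's induced payoffs are 9, 2, 1, 1, 2, so Player 2 commits to P. Subgame-perfect outcome: (A, P) with payoffs (10, 9).

(A, P)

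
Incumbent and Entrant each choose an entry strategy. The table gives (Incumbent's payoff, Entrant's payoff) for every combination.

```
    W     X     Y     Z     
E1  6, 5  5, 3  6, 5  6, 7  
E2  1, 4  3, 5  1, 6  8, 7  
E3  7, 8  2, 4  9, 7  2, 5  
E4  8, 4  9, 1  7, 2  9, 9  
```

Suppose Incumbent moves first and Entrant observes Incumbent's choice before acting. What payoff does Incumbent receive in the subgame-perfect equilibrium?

Solve by backward induction (Incumbent leads).
- E1: BR = Z, leader payoff 6.
- E2: BR = Z, leader payoff 8.
- E3: BR = W, leader payoff 7.
- E4: BR = Z, leader payoff 9.
Incumbent's induced payoffs are 6, 8, 7, 9, so Incumbent commits to E4. Subgame-perfect outcome: (E4, Z) with payoffs (9, 9).

9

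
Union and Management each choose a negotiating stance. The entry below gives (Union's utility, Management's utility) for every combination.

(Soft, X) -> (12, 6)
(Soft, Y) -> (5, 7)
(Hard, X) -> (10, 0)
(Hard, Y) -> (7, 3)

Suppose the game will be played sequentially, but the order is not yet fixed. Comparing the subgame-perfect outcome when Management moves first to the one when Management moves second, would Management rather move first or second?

first

If Union leads: Management's best replies are Soft→Y, Hard→Y; Union's induced payoffs 5, 7; outcome (Hard, Y), payoffs (7, 3).
If Management leads: Union's best replies are X→Soft, Y→Hard; Management's induced payoffs 6, 3; outcome (Soft, X), payoffs (12, 6).
Management gets 6 moving first and 3 moving second, so Management prefers to move first.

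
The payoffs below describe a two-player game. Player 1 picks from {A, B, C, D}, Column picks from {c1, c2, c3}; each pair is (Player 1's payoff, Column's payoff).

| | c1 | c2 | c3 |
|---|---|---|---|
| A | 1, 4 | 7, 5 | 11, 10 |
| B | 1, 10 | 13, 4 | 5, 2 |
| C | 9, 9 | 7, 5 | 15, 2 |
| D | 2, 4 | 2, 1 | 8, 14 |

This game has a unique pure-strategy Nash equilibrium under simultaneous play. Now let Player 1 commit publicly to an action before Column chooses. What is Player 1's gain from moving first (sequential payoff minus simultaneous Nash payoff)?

2

Work backward from Column's decision.
- A: BR = c3, leader payoff 11.
- B: BR = c1, leader payoff 1.
- C: BR = c1, leader payoff 9.
- D: BR = c3, leader payoff 8.
Maximizing over 11, 1, 9, 8, Player 1 chooses A. Subgame-perfect outcome: (A, c3) with payoffs (11, 10).
Now find the simultaneous Nash equilibrium.
Player 1's best replies: c1→C; c2→B; c3→C.
Column's best replies: A→c3; B→c1; C→c1; D→c3.
The unique mutual best reply is (C, c1), giving (9, 9).
Player 1's commitment gain: 11 − 9 = 2.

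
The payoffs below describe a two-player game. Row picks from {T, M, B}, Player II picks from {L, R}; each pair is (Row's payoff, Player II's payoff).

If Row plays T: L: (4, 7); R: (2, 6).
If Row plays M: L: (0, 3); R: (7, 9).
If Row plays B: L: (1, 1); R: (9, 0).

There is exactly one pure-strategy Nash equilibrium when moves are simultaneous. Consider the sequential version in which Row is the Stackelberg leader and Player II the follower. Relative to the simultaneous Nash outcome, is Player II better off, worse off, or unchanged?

better off

Solve by backward induction (Row leads).
- T: BR = L, leader payoff 4.
- M: BR = R, leader payoff 7.
- B: BR = L, leader payoff 1.
Among 4, 7, 1, the best is 7 at M. Subgame-perfect outcome: (M, R) with payoffs (7, 9).
For the simultaneous game, intersect best replies.
Row's best replies: L→T; R→B.
Player II's best replies: T→L; M→R; B→L.
Only (T, L) has each player best-responding; Nash payoffs (4, 7).
Player II earns 9 sequentially versus 7 at the Nash outcome: better off.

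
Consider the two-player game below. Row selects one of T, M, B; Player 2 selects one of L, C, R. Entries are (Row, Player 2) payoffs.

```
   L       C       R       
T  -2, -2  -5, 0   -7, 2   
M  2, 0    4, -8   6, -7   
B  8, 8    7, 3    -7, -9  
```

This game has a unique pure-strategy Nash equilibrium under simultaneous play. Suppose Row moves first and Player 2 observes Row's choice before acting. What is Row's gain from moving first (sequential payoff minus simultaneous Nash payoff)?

Backward induction with Row moving first.
- T → Player 2 plays R (best of -2, 0, 2); Row gets -7.
- M → Player 2 plays L (best of 0, -8, -7); Row gets 2.
- B → Player 2 plays L (best of 8, 3, -9); Row gets 8.
Among -7, 2, 8, the best is 8 at B. Subgame-perfect outcome: (B, L) with payoffs (8, 8).
For the simultaneous game, intersect best replies.
Row's best replies: L→B; C→B; R→M.
Player 2's best replies: T→R; M→L; B→L.
The unique mutual best reply is (B, L), giving (8, 8).
Row's commitment gain: 8 − 8 = 0.

0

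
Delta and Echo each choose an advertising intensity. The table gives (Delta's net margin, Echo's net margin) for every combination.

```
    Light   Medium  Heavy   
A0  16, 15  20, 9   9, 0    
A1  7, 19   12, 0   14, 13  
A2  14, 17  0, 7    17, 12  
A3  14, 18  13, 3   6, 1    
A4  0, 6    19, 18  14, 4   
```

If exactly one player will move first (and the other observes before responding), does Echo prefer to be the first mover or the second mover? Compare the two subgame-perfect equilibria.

If Delta leads: Echo's best replies are A0→Light, A1→Light, A2→Light, A3→Light, A4→Medium; Delta's induced payoffs 16, 7, 14, 14, 19; outcome (A4, Medium), payoffs (19, 18).
If Echo leads: Delta's best replies are Light→A0, Medium→A0, Heavy→A2; Echo's induced payoffs 15, 9, 12; outcome (A0, Light), payoffs (16, 15).
Echo gets 15 moving first and 18 moving second, so Echo prefers to move second.

second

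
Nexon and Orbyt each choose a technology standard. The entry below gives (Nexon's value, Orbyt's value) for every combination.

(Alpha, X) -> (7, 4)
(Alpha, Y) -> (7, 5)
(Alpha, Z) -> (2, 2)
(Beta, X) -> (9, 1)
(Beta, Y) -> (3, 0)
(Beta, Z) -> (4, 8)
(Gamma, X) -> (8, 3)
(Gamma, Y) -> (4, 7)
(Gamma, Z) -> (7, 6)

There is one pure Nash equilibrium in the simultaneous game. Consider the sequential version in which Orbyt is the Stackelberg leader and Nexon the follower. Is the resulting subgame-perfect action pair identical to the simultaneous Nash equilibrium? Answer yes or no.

no

Backward induction with Orbyt moving first.
- X: BR = Beta, leader payoff 1.
- Y: BR = Alpha, leader payoff 5.
- Z: BR = Gamma, leader payoff 6.
Maximizing over 1, 5, 6, Orbyt chooses Z. Subgame-perfect outcome: (Gamma, Z) with payoffs (7, 6).
Now find the simultaneous Nash equilibrium.
Nexon's best replies: X→Beta; Y→Alpha; Z→Gamma.
Orbyt's best replies: Alpha→Y; Beta→Z; Gamma→Y.
Only (Alpha, Y) has each player best-responding; Nash payoffs (7, 5).
Sequential outcome (Gamma, Z) differs from the Nash profile (Alpha, Y).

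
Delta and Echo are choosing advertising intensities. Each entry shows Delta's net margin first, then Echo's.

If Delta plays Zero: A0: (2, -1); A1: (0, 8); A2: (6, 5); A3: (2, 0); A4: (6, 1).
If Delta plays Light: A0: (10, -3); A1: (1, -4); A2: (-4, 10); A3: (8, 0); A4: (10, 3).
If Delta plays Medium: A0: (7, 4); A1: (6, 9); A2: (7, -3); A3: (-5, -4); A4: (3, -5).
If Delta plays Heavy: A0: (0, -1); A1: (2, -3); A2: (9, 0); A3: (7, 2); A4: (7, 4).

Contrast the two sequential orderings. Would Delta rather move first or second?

first

If Delta leads: Echo's best replies are Zero→A1, Light→A2, Medium→A1, Heavy→A4; Delta's induced payoffs 0, -4, 6, 7; outcome (Heavy, A4), payoffs (7, 4).
If Echo leads: Delta's best replies are A0→Light, A1→Medium, A2→Heavy, A3→Light, A4→Light; Echo's induced payoffs -3, 9, 0, 0, 3; outcome (Medium, A1), payoffs (6, 9).
Delta gets 7 moving first and 6 moving second, so Delta prefers to move first.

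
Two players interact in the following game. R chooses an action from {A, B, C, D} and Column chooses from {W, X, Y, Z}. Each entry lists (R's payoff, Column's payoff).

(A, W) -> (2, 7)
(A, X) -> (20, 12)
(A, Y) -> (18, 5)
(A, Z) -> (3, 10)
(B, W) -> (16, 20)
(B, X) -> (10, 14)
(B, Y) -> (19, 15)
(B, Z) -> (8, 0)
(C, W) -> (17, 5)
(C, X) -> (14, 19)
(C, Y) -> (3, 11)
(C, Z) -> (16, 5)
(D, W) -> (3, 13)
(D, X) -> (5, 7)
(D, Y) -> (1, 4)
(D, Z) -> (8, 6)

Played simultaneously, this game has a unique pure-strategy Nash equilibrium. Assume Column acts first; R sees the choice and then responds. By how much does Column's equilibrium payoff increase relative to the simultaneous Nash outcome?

Solve by backward induction (Column leads).
- W → R plays C (best of 2, 16, 17, 3); Column gets 5.
- X → R plays A (best of 20, 10, 14, 5); Column gets 12.
- Y → R plays B (best of 18, 19, 3, 1); Column gets 15.
- Z → R plays C (best of 3, 8, 16, 8); Column gets 5.
Column's induced payoffs are 5, 12, 15, 5, so Column commits to Y. Subgame-perfect outcome: (B, Y) with payoffs (19, 15).
Now find the simultaneous Nash equilibrium.
R's best replies: W→C; X→A; Y→B; Z→C.
Column's best replies: A→X; B→W; C→X; D→W.
Only (A, X) has each player best-responding; Nash payoffs (20, 12).
Column's commitment gain: 15 − 12 = 3.

3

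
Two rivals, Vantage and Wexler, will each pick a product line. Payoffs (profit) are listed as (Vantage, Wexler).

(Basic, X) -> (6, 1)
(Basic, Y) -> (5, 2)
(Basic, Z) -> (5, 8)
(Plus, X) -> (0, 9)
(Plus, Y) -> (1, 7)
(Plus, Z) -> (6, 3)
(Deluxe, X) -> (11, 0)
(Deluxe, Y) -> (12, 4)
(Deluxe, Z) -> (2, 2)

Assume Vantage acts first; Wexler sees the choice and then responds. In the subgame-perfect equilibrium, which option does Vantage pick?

Solve by backward induction (Vantage leads).
- Basic: BR = Z, leader payoff 5.
- Plus: BR = X, leader payoff 0.
- Deluxe: BR = Y, leader payoff 12.
Among 5, 0, 12, the best is 12 at Deluxe. Subgame-perfect outcome: (Deluxe, Y) with payoffs (12, 4).

Deluxe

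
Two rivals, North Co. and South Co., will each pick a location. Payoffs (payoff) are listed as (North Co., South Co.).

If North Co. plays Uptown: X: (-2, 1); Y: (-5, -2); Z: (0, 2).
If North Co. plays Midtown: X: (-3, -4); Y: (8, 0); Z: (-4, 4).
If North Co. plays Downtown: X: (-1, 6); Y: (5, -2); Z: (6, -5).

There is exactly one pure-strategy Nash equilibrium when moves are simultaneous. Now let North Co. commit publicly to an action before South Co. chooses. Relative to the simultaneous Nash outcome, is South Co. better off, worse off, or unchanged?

worse off

South Co. best-responds to each possible North Co. move:
- Uptown: BR = Z, leader payoff 0.
- Midtown: BR = Z, leader payoff -4.
- Downtown: BR = X, leader payoff -1.
Among 0, -4, -1, the best is 0 at Uptown. Subgame-perfect outcome: (Uptown, Z) with payoffs (0, 2).
Under simultaneous play:
North Co.'s best replies: X→Downtown; Y→Midtown; Z→Downtown.
South Co.'s best replies: Uptown→Z; Midtown→Z; Downtown→X.
The unique mutual best reply is (Downtown, X), giving (-1, 6).
South Co. earns 2 sequentially versus 6 at the Nash outcome: worse off.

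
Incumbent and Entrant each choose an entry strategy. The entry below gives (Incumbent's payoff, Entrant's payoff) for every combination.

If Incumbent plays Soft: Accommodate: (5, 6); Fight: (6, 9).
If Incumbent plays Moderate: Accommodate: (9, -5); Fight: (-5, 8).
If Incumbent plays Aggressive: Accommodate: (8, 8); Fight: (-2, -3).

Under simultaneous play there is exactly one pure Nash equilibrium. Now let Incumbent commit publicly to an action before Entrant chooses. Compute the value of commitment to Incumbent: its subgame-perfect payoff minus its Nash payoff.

Backward induction with Incumbent moving first.
- Soft: Entrant compares 6, 9 and picks Fight; Incumbent would get 6.
- Moderate: Entrant compares -5, 8 and picks Fight; Incumbent would get -5.
- Aggressive: Entrant compares 8, -3 and picks Accommodate; Incumbent would get 8.
Incumbent's induced payoffs are 6, -5, 8, so Incumbent commits to Aggressive. Subgame-perfect outcome: (Aggressive, Accommodate) with payoffs (8, 8).
For the simultaneous game, intersect best replies.
Incumbent's best replies: Accommodate→Moderate; Fight→Soft.
Entrant's best replies: Soft→Fight; Moderate→Fight; Aggressive→Accommodate.
Only (Soft, Fight) has each player best-responding; Nash payoffs (6, 9).
Incumbent's commitment gain: 8 − 6 = 2.

2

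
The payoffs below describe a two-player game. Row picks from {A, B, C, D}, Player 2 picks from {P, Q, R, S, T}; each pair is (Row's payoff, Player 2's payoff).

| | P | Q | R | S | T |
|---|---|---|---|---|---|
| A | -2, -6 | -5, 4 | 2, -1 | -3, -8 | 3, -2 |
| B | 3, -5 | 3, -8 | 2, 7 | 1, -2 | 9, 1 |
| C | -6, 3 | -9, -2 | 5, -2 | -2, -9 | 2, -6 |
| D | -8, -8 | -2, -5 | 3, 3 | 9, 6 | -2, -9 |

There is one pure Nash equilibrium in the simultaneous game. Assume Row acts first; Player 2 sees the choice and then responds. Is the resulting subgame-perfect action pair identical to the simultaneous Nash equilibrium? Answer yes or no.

yes

Backward induction with Row moving first.
- A → Player 2 plays Q (best of -6, 4, -1, -8, -2); Row gets -5.
- B → Player 2 plays R (best of -5, -8, 7, -2, 1); Row gets 2.
- C → Player 2 plays P (best of 3, -2, -2, -9, -6); Row gets -6.
- D → Player 2 plays S (best of -8, -5, 3, 6, -9); Row gets 9.
Maximizing over -5, 2, -6, 9, Row chooses D. Subgame-perfect outcome: (D, S) with payoffs (9, 6).
Now find the simultaneous Nash equilibrium.
Row's best replies: P→B; Q→B; R→C; S→D; T→B.
Player 2's best replies: A→Q; B→R; C→P; D→S.
The unique mutual best reply is (D, S), giving (9, 6).
Sequential outcome (D, S) coincides with the Nash profile (D, S).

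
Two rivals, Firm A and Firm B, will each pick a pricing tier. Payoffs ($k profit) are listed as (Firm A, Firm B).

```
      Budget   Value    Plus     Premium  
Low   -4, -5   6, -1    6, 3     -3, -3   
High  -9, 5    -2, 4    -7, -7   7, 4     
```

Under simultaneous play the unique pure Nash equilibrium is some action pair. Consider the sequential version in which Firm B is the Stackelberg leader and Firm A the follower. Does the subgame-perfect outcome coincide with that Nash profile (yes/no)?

no

Work backward from Firm A's decision.
- Budget: BR = Low, leader payoff -5.
- Value: BR = Low, leader payoff -1.
- Plus: BR = Low, leader payoff 3.
- Premium: BR = High, leader payoff 4.
Among -5, -1, 3, 4, the best is 4 at Premium. Subgame-perfect outcome: (High, Premium) with payoffs (7, 4).
Now find the simultaneous Nash equilibrium.
Firm A's best replies: Budget→Low; Value→Low; Plus→Low; Premium→High.
Firm B's best replies: Low→Plus; High→Budget.
Only (Low, Plus) has each player best-responding; Nash payoffs (6, 3).
Sequential outcome (High, Premium) differs from the Nash profile (Low, Plus).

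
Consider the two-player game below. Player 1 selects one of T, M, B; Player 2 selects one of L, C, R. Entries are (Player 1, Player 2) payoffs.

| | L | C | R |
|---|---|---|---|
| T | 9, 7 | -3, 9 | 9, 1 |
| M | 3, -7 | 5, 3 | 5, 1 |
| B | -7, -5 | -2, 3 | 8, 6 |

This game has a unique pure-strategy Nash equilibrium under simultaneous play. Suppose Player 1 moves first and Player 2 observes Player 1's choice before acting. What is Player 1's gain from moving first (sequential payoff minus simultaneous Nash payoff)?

Player 2 best-responds to each possible Player 1 move:
- T → Player 2 plays C (best of 7, 9, 1); Player 1 gets -3.
- M → Player 2 plays C (best of -7, 3, 1); Player 1 gets 5.
- B → Player 2 plays R (best of -5, 3, 6); Player 1 gets 8.
Among -3, 5, 8, the best is 8 at B. Subgame-perfect outcome: (B, R) with payoffs (8, 6).
Under simultaneous play:
Player 1's best replies: L→T; C→M; R→T.
Player 2's best replies: T→C; M→C; B→R.
Only (M, C) has each player best-responding; Nash payoffs (5, 3).
Player 1's commitment gain: 8 − 5 = 3.

3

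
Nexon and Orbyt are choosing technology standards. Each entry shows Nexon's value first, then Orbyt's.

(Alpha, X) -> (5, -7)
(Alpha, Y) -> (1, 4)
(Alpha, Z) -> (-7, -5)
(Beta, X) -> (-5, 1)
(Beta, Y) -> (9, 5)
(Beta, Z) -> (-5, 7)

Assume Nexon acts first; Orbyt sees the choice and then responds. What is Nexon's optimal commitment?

Alpha

Orbyt best-responds to each possible Nexon move:
- Alpha: BR = Y, leader payoff 1.
- Beta: BR = Z, leader payoff -5.
Nexon's induced payoffs are 1, -5, so Nexon commits to Alpha. Subgame-perfect outcome: (Alpha, Y) with payoffs (1, 4).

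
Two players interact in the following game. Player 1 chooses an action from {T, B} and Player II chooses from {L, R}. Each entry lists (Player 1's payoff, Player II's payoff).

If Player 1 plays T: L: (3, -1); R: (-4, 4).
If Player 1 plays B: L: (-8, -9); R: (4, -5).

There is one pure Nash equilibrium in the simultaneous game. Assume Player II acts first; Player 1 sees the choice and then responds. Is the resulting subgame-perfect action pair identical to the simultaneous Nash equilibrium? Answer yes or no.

Work backward from Player 1's decision.
- L → Player 1 plays T (best of 3, -8); Player II gets -1.
- R → Player 1 plays B (best of -4, 4); Player II gets -5.
Among -1, -5, the best is -1 at L. Subgame-perfect outcome: (T, L) with payoffs (3, -1).
For the simultaneous game, intersect best replies.
Player 1's best replies: L→T; R→B.
Player II's best replies: T→R; B→R.
The unique mutual best reply is (B, R), giving (4, -5).
Sequential outcome (T, L) differs from the Nash profile (B, R).

no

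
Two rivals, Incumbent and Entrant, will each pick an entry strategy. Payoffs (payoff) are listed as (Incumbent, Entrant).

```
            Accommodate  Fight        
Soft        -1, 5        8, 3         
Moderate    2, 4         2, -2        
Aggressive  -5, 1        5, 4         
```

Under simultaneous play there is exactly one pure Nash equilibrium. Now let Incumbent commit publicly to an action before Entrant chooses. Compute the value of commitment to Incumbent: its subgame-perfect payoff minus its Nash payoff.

3

Work backward from Entrant's decision.
- Soft: BR = Accommodate, leader payoff -1.
- Moderate: BR = Accommodate, leader payoff 2.
- Aggressive: BR = Fight, leader payoff 5.
Among -1, 2, 5, the best is 5 at Aggressive. Subgame-perfect outcome: (Aggressive, Fight) with payoffs (5, 4).
Now find the simultaneous Nash equilibrium.
Incumbent's best replies: Accommodate→Moderate; Fight→Soft.
Entrant's best replies: Soft→Accommodate; Moderate→Accommodate; Aggressive→Fight.
The unique mutual best reply is (Moderate, Accommodate), giving (2, 4).
Incumbent's commitment gain: 5 − 2 = 3.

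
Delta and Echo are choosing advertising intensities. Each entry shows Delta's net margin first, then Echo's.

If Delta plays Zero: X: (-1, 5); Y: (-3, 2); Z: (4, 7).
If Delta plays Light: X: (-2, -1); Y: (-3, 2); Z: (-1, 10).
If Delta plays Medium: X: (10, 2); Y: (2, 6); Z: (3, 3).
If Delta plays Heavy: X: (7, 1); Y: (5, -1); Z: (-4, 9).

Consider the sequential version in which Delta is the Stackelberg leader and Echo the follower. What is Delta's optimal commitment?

Echo best-responds to each possible Delta move:
- Zero → Echo plays Z (best of 5, 2, 7); Delta gets 4.
- Light → Echo plays Z (best of -1, 2, 10); Delta gets -1.
- Medium → Echo plays Y (best of 2, 6, 3); Delta gets 2.
- Heavy → Echo plays Z (best of 1, -1, 9); Delta gets -4.
Delta's induced payoffs are 4, -1, 2, -4, so Delta commits to Zero. Subgame-perfect outcome: (Zero, Z) with payoffs (4, 7).

Zero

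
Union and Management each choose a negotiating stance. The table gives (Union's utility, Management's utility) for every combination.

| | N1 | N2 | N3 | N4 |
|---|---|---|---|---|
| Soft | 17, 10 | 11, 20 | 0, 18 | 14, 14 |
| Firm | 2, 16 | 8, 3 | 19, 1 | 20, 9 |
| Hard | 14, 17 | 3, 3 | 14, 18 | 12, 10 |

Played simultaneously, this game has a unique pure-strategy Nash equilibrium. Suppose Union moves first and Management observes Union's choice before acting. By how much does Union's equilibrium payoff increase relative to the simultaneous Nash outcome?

3

Backward induction with Union moving first.
- Soft: Management compares 10, 20, 18, 14 and picks N2; Union would get 11.
- Firm: Management compares 16, 3, 1, 9 and picks N1; Union would get 2.
- Hard: Management compares 17, 3, 18, 10 and picks N3; Union would get 14.
Maximizing over 11, 2, 14, Union chooses Hard. Subgame-perfect outcome: (Hard, N3) with payoffs (14, 18).
Now find the simultaneous Nash equilibrium.
Union's best replies: N1→Soft; N2→Soft; N3→Firm; N4→Firm.
Management's best replies: Soft→N2; Firm→N1; Hard→N3.
The unique mutual best reply is (Soft, N2), giving (11, 20).
Union's commitment gain: 14 − 11 = 3.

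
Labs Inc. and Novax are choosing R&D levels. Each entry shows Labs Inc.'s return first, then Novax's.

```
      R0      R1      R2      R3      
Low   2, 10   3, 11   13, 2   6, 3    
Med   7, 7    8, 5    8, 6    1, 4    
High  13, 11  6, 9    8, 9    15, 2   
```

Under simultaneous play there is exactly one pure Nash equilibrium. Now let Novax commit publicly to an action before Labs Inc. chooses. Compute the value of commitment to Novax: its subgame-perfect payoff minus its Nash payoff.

0

Labs Inc. best-responds to each possible Novax move:
- R0: Labs Inc. compares 2, 7, 13 and picks High; Novax would get 11.
- R1: Labs Inc. compares 3, 8, 6 and picks Med; Novax would get 5.
- R2: Labs Inc. compares 13, 8, 8 and picks Low; Novax would get 2.
- R3: Labs Inc. compares 6, 1, 15 and picks High; Novax would get 2.
Maximizing over 11, 5, 2, 2, Novax chooses R0. Subgame-perfect outcome: (High, R0) with payoffs (13, 11).
Under simultaneous play:
Labs Inc.'s best replies: R0→High; R1→Med; R2→Low; R3→High.
Novax's best replies: Low→R1; Med→R0; High→R0.
Only (High, R0) has each player best-responding; Nash payoffs (13, 11).
Novax's commitment gain: 11 − 11 = 0.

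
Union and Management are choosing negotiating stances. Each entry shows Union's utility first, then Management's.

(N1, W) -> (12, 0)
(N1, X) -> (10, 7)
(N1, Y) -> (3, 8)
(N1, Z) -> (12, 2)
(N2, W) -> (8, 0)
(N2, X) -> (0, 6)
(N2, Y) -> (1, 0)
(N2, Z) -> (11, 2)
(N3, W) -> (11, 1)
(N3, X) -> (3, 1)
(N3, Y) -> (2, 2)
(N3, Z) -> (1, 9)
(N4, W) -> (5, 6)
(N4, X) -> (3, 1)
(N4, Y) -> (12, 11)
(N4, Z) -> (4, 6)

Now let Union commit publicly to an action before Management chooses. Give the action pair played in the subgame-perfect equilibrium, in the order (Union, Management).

(N4, Y)

Management best-responds to each possible Union move:
- N1 → Management plays Y (best of 0, 7, 8, 2); Union gets 3.
- N2 → Management plays X (best of 0, 6, 0, 2); Union gets 0.
- N3 → Management plays Z (best of 1, 1, 2, 9); Union gets 1.
- N4 → Management plays Y (best of 6, 1, 11, 6); Union gets 12.
Union's induced payoffs are 3, 0, 1, 12, so Union commits to N4. Subgame-perfect outcome: (N4, Y) with payoffs (12, 11).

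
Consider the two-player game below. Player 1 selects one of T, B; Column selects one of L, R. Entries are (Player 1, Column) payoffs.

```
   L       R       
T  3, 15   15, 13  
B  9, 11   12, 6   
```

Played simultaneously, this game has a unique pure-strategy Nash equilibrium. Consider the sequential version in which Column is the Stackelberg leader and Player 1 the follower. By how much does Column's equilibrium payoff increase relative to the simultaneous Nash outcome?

2

Work backward from Player 1's decision.
- L: BR = B, leader payoff 11.
- R: BR = T, leader payoff 13.
Maximizing over 11, 13, Column chooses R. Subgame-perfect outcome: (T, R) with payoffs (15, 13).
Now find the simultaneous Nash equilibrium.
Player 1's best replies: L→B; R→T.
Column's best replies: T→L; B→L.
The unique mutual best reply is (B, L), giving (9, 11).
Column's commitment gain: 13 − 11 = 2.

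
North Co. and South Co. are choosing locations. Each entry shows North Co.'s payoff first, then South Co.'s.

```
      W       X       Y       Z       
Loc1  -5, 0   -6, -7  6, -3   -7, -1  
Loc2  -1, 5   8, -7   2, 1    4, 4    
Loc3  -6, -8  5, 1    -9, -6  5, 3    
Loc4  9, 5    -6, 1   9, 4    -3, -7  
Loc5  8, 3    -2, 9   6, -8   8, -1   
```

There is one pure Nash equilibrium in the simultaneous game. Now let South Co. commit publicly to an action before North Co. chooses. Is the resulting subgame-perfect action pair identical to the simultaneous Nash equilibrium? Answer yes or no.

Solve by backward induction (South Co. leads).
- W: North Co. compares -5, -1, -6, 9, 8 and picks Loc4; South Co. would get 5.
- X: North Co. compares -6, 8, 5, -6, -2 and picks Loc2; South Co. would get -7.
- Y: North Co. compares 6, 2, -9, 9, 6 and picks Loc4; South Co. would get 4.
- Z: North Co. compares -7, 4, 5, -3, 8 and picks Loc5; South Co. would get -1.
Maximizing over 5, -7, 4, -1, South Co. chooses W. Subgame-perfect outcome: (Loc4, W) with payoffs (9, 5).
For the simultaneous game, intersect best replies.
North Co.'s best replies: W→Loc4; X→Loc2; Y→Loc4; Z→Loc5.
South Co.'s best replies: Loc1→W; Loc2→W; Loc3→Z; Loc4→W; Loc5→X.
Only (Loc4, W) has each player best-responding; Nash payoffs (9, 5).
Sequential outcome (Loc4, W) coincides with the Nash profile (Loc4, W).

yes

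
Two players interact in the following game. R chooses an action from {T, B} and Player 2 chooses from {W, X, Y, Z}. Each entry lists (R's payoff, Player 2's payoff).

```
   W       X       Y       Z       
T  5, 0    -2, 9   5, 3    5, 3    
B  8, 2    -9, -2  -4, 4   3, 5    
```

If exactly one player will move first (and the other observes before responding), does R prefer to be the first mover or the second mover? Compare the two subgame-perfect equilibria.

If R leads: Player 2's best replies are T→X, B→Z; R's induced payoffs -2, 3; outcome (B, Z), payoffs (3, 5).
If Player 2 leads: R's best replies are W→B, X→T, Y→T, Z→T; Player 2's induced payoffs 2, 9, 3, 3; outcome (T, X), payoffs (-2, 9).
R gets 3 moving first and -2 moving second, so R prefers to move first.

first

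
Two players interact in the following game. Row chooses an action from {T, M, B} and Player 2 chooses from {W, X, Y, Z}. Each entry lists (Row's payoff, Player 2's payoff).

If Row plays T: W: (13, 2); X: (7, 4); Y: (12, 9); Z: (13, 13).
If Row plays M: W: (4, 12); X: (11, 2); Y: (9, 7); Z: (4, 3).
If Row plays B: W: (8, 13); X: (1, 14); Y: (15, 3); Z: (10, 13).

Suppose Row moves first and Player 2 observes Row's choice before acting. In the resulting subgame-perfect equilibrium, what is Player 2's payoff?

Backward induction with Row moving first.
- T → Player 2 plays Z (best of 2, 4, 9, 13); Row gets 13.
- M → Player 2 plays W (best of 12, 2, 7, 3); Row gets 4.
- B → Player 2 plays X (best of 13, 14, 3, 13); Row gets 1.
Maximizing over 13, 4, 1, Row chooses T. Subgame-perfect outcome: (T, Z) with payoffs (13, 13).

13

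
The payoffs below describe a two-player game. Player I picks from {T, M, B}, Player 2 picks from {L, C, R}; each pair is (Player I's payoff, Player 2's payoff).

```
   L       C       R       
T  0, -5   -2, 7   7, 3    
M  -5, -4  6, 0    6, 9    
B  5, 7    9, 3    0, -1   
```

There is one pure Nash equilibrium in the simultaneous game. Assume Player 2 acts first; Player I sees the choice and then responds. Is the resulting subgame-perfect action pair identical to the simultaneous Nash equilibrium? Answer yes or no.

Player I best-responds to each possible Player 2 move:
- L → Player I plays B (best of 0, -5, 5); Player 2 gets 7.
- C → Player I plays B (best of -2, 6, 9); Player 2 gets 3.
- R → Player I plays T (best of 7, 6, 0); Player 2 gets 3.
Player 2's induced payoffs are 7, 3, 3, so Player 2 commits to L. Subgame-perfect outcome: (B, L) with payoffs (5, 7).
For the simultaneous game, intersect best replies.
Player I's best replies: L→B; C→B; R→T.
Player 2's best replies: T→C; M→R; B→L.
Only (B, L) has each player best-responding; Nash payoffs (5, 7).
Sequential outcome (B, L) coincides with the Nash profile (B, L).

yes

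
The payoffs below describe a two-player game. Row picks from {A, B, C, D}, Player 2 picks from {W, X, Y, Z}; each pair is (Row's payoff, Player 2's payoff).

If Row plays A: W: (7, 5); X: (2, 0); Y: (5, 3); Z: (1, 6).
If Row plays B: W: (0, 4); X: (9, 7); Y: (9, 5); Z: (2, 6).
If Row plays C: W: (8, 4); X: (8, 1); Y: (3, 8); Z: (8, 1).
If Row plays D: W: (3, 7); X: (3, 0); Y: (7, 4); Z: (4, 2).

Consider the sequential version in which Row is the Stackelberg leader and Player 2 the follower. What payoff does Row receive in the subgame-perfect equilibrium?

Solve by backward induction (Row leads).
- A: Player 2 compares 5, 0, 3, 6 and picks Z; Row would get 1.
- B: Player 2 compares 4, 7, 5, 6 and picks X; Row would get 9.
- C: Player 2 compares 4, 1, 8, 1 and picks Y; Row would get 3.
- D: Player 2 compares 7, 0, 4, 2 and picks W; Row would get 3.
Row's induced payoffs are 1, 9, 3, 3, so Row commits to B. Subgame-perfect outcome: (B, X) with payoffs (9, 7).

9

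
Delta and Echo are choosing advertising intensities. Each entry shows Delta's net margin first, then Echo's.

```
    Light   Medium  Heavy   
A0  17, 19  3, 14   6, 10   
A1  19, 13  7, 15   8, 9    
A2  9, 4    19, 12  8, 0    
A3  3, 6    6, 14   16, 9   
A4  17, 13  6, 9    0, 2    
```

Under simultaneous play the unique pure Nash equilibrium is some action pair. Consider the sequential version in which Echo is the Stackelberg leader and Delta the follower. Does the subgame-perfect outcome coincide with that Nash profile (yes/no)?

Delta best-responds to each possible Echo move:
- Light: Delta compares 17, 19, 9, 3, 17 and picks A1; Echo would get 13.
- Medium: Delta compares 3, 7, 19, 6, 6 and picks A2; Echo would get 12.
- Heavy: Delta compares 6, 8, 8, 16, 0 and picks A3; Echo would get 9.
Among 13, 12, 9, the best is 13 at Light. Subgame-perfect outcome: (A1, Light) with payoffs (19, 13).
Under simultaneous play:
Delta's best replies: Light→A1; Medium→A2; Heavy→A3.
Echo's best replies: A0→Light; A1→Medium; A2→Medium; A3→Medium; A4→Light.
The unique mutual best reply is (A2, Medium), giving (19, 12).
Sequential outcome (A1, Light) differs from the Nash profile (A2, Medium).

no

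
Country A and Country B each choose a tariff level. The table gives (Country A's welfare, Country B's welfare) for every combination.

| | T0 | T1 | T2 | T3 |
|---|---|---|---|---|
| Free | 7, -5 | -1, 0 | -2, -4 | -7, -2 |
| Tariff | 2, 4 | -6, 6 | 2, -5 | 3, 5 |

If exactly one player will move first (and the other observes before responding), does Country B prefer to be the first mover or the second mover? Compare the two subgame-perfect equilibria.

first

If Country A leads: Country B's best replies are Free→T1, Tariff→T1; Country A's induced payoffs -1, -6; outcome (Free, T1), payoffs (-1, 0).
If Country B leads: Country A's best replies are T0→Free, T1→Free, T2→Tariff, T3→Tariff; Country B's induced payoffs -5, 0, -5, 5; outcome (Tariff, T3), payoffs (3, 5).
Country B gets 5 moving first and 0 moving second, so Country B prefers to move first.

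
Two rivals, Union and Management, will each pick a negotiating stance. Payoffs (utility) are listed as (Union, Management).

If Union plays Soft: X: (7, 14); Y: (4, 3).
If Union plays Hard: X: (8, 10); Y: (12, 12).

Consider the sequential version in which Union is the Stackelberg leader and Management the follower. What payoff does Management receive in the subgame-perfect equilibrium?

12

Work backward from Management's decision.
- Soft: Management compares 14, 3 and picks X; Union would get 7.
- Hard: Management compares 10, 12 and picks Y; Union would get 12.
Among 7, 12, the best is 12 at Hard. Subgame-perfect outcome: (Hard, Y) with payoffs (12, 12).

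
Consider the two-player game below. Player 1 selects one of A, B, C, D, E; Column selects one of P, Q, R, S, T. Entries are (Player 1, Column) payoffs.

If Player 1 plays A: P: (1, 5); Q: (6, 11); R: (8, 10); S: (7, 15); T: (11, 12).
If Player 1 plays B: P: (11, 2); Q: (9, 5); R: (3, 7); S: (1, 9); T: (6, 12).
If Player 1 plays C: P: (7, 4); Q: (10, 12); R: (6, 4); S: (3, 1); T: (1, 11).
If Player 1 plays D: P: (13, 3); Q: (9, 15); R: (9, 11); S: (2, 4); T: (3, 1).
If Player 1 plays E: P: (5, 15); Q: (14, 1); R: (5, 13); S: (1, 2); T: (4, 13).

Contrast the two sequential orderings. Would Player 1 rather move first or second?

first

If Player 1 leads: Column's best replies are A→S, B→T, C→Q, D→Q, E→P; Player 1's induced payoffs 7, 6, 10, 9, 5; outcome (C, Q), payoffs (10, 12).
If Column leads: Player 1's best replies are P→D, Q→E, R→D, S→A, T→A; Column's induced payoffs 3, 1, 11, 15, 12; outcome (A, S), payoffs (7, 15).
Player 1 gets 10 moving first and 7 moving second, so Player 1 prefers to move first.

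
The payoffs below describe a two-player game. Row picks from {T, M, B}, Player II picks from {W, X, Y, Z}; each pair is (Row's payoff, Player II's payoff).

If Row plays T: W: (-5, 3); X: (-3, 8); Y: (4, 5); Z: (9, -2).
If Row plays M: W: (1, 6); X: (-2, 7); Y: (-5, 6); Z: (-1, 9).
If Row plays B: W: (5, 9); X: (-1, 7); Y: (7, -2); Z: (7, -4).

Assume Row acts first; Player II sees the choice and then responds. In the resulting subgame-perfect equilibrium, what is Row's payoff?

Backward induction with Row moving first.
- T → Player II plays X (best of 3, 8, 5, -2); Row gets -3.
- M → Player II plays Z (best of 6, 7, 6, 9); Row gets -1.
- B → Player II plays W (best of 9, 7, -2, -4); Row gets 5.
Among -3, -1, 5, the best is 5 at B. Subgame-perfect outcome: (B, W) with payoffs (5, 9).

5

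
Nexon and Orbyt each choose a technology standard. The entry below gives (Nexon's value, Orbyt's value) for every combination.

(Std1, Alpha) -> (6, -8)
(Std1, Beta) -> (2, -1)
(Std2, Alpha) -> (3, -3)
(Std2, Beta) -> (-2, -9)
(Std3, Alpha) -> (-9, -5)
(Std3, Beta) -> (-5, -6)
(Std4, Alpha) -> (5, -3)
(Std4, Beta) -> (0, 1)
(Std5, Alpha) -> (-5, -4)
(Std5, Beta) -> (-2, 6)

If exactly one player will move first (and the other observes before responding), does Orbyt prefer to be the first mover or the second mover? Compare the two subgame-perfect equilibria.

first

If Nexon leads: Orbyt's best replies are Std1→Beta, Std2→Alpha, Std3→Alpha, Std4→Beta, Std5→Beta; Nexon's induced payoffs 2, 3, -9, 0, -2; outcome (Std2, Alpha), payoffs (3, -3).
If Orbyt leads: Nexon's best replies are Alpha→Std1, Beta→Std1; Orbyt's induced payoffs -8, -1; outcome (Std1, Beta), payoffs (2, -1).
Orbyt gets -1 moving first and -3 moving second, so Orbyt prefers to move first.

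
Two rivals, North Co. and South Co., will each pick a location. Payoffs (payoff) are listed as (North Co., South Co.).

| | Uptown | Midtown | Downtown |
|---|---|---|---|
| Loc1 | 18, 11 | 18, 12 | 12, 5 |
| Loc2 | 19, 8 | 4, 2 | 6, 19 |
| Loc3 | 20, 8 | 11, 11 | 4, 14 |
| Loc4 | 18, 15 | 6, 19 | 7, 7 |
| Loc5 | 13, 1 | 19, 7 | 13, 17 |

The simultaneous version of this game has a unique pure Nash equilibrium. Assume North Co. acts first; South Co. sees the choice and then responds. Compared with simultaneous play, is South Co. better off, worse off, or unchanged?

worse off

Solve by backward induction (North Co. leads).
- Loc1: South Co. compares 11, 12, 5 and picks Midtown; North Co. would get 18.
- Loc2: South Co. compares 8, 2, 19 and picks Downtown; North Co. would get 6.
- Loc3: South Co. compares 8, 11, 14 and picks Downtown; North Co. would get 4.
- Loc4: South Co. compares 15, 19, 7 and picks Midtown; North Co. would get 6.
- Loc5: South Co. compares 1, 7, 17 and picks Downtown; North Co. would get 13.
Maximizing over 18, 6, 4, 6, 13, North Co. chooses Loc1. Subgame-perfect outcome: (Loc1, Midtown) with payoffs (18, 12).
Under simultaneous play:
North Co.'s best replies: Uptown→Loc3; Midtown→Loc5; Downtown→Loc5.
South Co.'s best replies: Loc1→Midtown; Loc2→Downtown; Loc3→Downtown; Loc4→Midtown; Loc5→Downtown.
Only (Loc5, Downtown) has each player best-responding; Nash payoffs (13, 17).
South Co. earns 12 sequentially versus 17 at the Nash outcome: worse off.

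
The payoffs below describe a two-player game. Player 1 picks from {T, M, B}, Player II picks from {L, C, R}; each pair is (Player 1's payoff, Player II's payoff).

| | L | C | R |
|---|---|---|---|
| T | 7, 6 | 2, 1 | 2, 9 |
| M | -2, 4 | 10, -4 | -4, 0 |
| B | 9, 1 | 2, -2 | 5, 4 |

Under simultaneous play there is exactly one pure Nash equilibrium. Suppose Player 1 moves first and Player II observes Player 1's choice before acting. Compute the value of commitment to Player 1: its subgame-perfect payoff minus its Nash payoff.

Player II best-responds to each possible Player 1 move:
- T → Player II plays R (best of 6, 1, 9); Player 1 gets 2.
- M → Player II plays L (best of 4, -4, 0); Player 1 gets -2.
- B → Player II plays R (best of 1, -2, 4); Player 1 gets 5.
Maximizing over 2, -2, 5, Player 1 chooses B. Subgame-perfect outcome: (B, R) with payoffs (5, 4).
For the simultaneous game, intersect best replies.
Player 1's best replies: L→B; C→M; R→B.
Player II's best replies: T→R; M→L; B→R.
The unique mutual best reply is (B, R), giving (5, 4).
Player 1's commitment gain: 5 − 5 = 0.

0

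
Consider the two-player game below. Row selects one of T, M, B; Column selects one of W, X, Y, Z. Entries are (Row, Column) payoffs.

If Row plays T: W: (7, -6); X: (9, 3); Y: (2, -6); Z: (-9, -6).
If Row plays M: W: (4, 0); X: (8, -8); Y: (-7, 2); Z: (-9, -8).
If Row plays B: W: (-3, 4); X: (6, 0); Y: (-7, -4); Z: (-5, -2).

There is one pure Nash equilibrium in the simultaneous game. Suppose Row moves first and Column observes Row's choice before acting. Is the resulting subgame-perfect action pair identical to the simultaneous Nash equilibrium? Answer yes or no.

yes

Backward induction with Row moving first.
- T: BR = X, leader payoff 9.
- M: BR = Y, leader payoff -7.
- B: BR = W, leader payoff -3.
Row's induced payoffs are 9, -7, -3, so Row commits to T. Subgame-perfect outcome: (T, X) with payoffs (9, 3).
Under simultaneous play:
Row's best replies: W→T; X→T; Y→T; Z→B.
Column's best replies: T→X; M→Y; B→W.
The unique mutual best reply is (T, X), giving (9, 3).
Sequential outcome (T, X) coincides with the Nash profile (T, X).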